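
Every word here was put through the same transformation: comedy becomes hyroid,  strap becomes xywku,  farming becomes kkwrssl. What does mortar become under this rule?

The shift depends on letter class: consonant c→h is +5, but vowel o→y is +10. Two shifts are in play — +10 for a/e/i/o/u, +5 for every other letter.
For mortar: m(cons)+5=r, o(vowel)+10=y, r(cons)+5=w, t(cons)+5=y, a(vowel)+10=k, r(cons)+5=w.

rywykw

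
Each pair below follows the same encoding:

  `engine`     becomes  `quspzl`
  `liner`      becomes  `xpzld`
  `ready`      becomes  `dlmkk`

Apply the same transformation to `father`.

rhfoqy

Shifts by position in engine: pos 0: e→q (+12), pos 1: n→u (+7), pos 2: g→s (+12), pos 3: i→p (+7) — repeating every 2. The shifts repeat in a cycle of length 2: positions 0,1,… shift by +12, +7, then the pattern repeats.
For father: f+12=r, a+7=h, t+12=f, h+7=o, e+12=q, r+7=y.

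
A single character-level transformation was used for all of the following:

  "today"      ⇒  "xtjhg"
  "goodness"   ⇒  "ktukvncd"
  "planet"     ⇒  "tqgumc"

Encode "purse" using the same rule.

In today: t→x is +4, o→t is +5, d→j is +6, a→h is +7 — the shift increases by 1 each position. Letter i (0-indexed) is shifted by i+4, so successive shifts are 4, 5, 6, ….
On purse: p+4=t, u+5=z, r+6=x, s+7=z, e+8=m.

tzxzm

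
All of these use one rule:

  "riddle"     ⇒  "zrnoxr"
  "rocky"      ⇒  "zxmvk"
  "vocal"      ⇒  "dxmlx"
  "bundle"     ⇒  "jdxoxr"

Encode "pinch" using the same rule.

In riddle: r→z is +8, i→r is +9, d→n is +10, d→o is +11 — the shift increases by 1 each position. The shift increases by 1 at each position, starting from +8: 8, 9, 10, ….
For pinch: p+8=x, i+9=r, n+10=x, c+11=n, h+12=t.

xrxnt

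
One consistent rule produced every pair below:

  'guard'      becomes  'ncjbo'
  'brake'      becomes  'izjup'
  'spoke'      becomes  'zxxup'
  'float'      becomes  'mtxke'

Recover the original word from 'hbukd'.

In guard: g→n is +7, u→c is +8, a→j is +9, r→b is +10 — the shift increases by 1 each position. Each letter shifts forward by (position + 7), i.e. 7, 8, 9, … — the shift grows by one for each successive letter.
Undoing it on hbukd: h−7=a, b−8=t, u−9=l, k−10=a, d−11=s.

atlas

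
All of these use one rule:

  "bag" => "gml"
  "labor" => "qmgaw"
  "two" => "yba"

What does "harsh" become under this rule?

mmwxm

The shift depends on letter class: consonant b→g is +5, but vowel a→m is +12. The rule splits by letter class: vowels +12, consonants +5.
Applying it to harsh: h(cons)+5=m, a(vowel)+12=m, r(cons)+5=w, s(cons)+5=x, h(cons)+5=m.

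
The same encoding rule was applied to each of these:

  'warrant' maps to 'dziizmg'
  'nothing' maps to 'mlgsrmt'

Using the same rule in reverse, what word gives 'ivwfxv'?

reduce

This is the alphabet-reversal cipher (Atbash): a becomes z, b becomes y, etc.
Undoing it on ivwfxv: i↔r, v↔e, w↔d, f↔u, x↔c, v↔e.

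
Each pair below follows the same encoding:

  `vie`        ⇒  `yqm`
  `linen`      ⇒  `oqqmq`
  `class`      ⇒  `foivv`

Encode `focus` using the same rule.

The shift depends on letter class: consonant v→y is +3, but vowel i→q is +8. The rule splits by letter class: vowels +8, consonants +3.
On focus: f(cons)+3=i, o(vowel)+8=w, c(cons)+3=f, u(vowel)+8=c, s(cons)+3=v.

iwfcv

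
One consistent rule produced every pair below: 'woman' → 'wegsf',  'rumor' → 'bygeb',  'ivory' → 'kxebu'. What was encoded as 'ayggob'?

summer

This is an affine cipher: with a=0,…,z=25, each position x becomes (25x+18) mod 26.
Decoding ayggob: a(0)→25·(0−18)≡18=s; y(24)→25·(24−18)≡20=u; g(6)→25·(6−18)≡12=m; g(6)→25·(6−18)≡12=m; o(14)→25·(14−18)≡4=e; b(1)→25·(1−18)≡17=r (all mod 26).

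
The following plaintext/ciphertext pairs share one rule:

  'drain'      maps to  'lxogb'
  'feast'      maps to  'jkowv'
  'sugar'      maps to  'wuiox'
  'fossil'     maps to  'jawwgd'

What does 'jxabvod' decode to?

This is an affine cipher: with a=0,…,z=25, each position x becomes (25x+14) mod 26.
Decoding jxabvod: j(9)→25·(9−14)≡5=f; x(23)→25·(23−14)≡17=r; a(0)→25·(0−14)≡14=o; b(1)→25·(1−14)≡13=n; v(21)→25·(21−14)≡19=t; o(14)→25·(14−14)≡0=a; d(3)→25·(3−14)≡11=l (all mod 26).

frontal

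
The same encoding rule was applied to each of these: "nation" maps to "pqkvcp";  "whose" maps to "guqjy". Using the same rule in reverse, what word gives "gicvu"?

stage

Two steps: reverse the string, then apply a Caesar shift of +2.
Decoding gicvu: shift back: g−2=e, i−2=g, c−2=a, v−2=t, u−2=s → egats; then reverse → stage.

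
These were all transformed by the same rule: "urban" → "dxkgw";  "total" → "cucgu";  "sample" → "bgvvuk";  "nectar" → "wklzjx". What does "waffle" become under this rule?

Shifts by position in urban: pos 0: u→d (+9), pos 1: r→x (+6), pos 2: b→k (+9), pos 3: a→g (+6) — repeating every 2. The shifts repeat in a cycle of length 2: positions 0,1,… shift by +9, +6, then the pattern repeats.
For waffle: w+9=f, a+6=g, f+9=o, f+6=l, l+9=u, e+6=k.

fgoluk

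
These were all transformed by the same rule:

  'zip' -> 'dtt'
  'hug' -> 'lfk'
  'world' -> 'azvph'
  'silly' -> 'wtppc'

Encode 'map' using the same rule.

qlt

The shift depends on letter class: consonant z→d is +4, but vowel i→t is +11. The rule splits by letter class: vowels +11, consonants +4.
On map: m(cons)+4=q, a(vowel)+11=l, p(cons)+4=t.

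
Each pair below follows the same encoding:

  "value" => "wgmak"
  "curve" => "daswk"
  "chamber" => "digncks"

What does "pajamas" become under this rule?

qgkgngt

Vowels shift forward by 6 and consonants shift forward by 1.
For pajamas: p(cons)+1=q, a(vowel)+6=g, j(cons)+1=k, a(vowel)+6=g, m(cons)+1=n, a(vowel)+6=g, s(cons)+1=t.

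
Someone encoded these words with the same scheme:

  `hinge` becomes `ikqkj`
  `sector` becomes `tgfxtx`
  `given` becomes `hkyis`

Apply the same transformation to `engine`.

In hinge: h→i is +1, i→k is +2, n→q is +3, g→k is +4 — the shift increases by 1 each position. Letter i (0-indexed) is shifted by i+1, so successive shifts are 1, 2, 3, ….
Applying it to engine: e+1=f, n+2=p, g+3=j, i+4=m, n+5=s, e+6=k.

fpjmsk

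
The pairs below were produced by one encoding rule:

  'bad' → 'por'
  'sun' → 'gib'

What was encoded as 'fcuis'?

rogue

Compare letters: b→p is +14, a→o is +14, d→r is +14 — a constant shift. Each letter is shifted forward by 14 in the alphabet (a Caesar shift of +14).
Decoding fcuis: f−14=r, c−14=o, u−14=g, i−14=u, s−14=e.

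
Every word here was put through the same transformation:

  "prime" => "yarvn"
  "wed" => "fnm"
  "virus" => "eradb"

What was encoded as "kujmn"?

Compare letters: p→y is +9, r→a is +9, i→r is +9 — a constant shift. Each letter is shifted forward by 9 in the alphabet (a Caesar shift of +9).
Decoding kujmn: k−9=b, u−9=l, j−9=a, m−9=d, n−9=e.

blade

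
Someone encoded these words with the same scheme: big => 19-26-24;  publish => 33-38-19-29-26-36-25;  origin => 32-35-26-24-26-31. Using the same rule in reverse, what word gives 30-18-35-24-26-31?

b is letter #2 and maps to 19: an offset of 17. Each letter is replaced by its alphabet position (a=1..z=26) + 17.
Reversing it on 30-18-35-24-26-31: 30→(30−17)÷1=13=m, 18→(18−17)÷1=1=a, 35→(35−17)÷1=18=r, 24→(24−17)÷1=7=g, 26→(26−17)÷1=9=i, 31→(31−17)÷1=14=n.

margin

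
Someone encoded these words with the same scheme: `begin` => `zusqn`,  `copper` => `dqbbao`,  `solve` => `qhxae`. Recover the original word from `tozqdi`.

wrench

The output letters match the input read backwards, each shifted +12: begin reversed is nigeb. Two steps: reverse the string, then apply a Caesar shift of +12.
Reversing it on tozqdi: shift back: t−12=h, o−12=c, z−12=n, q−12=e, d−12=r, i−12=w → hcnerw; then reverse → wrench.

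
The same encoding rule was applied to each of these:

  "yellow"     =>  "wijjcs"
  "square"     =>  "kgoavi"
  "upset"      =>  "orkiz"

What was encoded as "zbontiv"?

y(24)→w(22) and e(4)→i(8) fit y≡15x+0 (mod 26); the inverse of 15 mod 26 is 7. This is an affine cipher: with a=0,…,z=25, each position x becomes (15x+0) mod 26.
Undoing it on zbontiv: z(25)→7·(25−0)≡19=t; b(1)→7·(1−0)≡7=h; o(14)→7·(14−0)≡20=u; n(13)→7·(13−0)≡13=n; t(19)→7·(19−0)≡3=d; i(8)→7·(8−0)≡4=e; v(21)→7·(21−0)≡17=r (all mod 26).

thunder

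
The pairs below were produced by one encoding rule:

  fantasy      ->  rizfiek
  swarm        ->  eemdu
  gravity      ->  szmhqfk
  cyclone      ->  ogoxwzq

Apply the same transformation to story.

Shifts by position in fantasy: pos 0: f→r (+12), pos 1: a→i (+8), pos 2: n→z (+12), pos 3: t→f (+12), pos 4: a→i (+8), pos 5: s→e (+12) — repeating every 3. A repeating key of period 3 is used — shifts +12, +8, +12 over and over.
Applying it to story: s+12=e, t+8=b, o+12=a, r+12=d, y+8=g.

ebadg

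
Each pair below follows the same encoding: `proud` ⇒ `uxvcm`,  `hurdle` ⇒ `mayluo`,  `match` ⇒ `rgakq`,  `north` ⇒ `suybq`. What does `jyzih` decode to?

In proud: p→u is +5, r→x is +6, o→v is +7, u→c is +8 — the shift increases by 1 each position. Each letter shifts forward by (position + 5), i.e. 5, 6, 7, … — the shift grows by one for each successive letter.
Decoding jyzih: j−5=e, y−6=s, z−7=s, i−8=a, h−9=y.

essay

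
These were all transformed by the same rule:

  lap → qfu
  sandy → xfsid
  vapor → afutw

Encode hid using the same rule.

mni

Compare letters: l→q is +5, a→f is +5, p→u is +5 — a constant shift. It's a constant shift of +5 (ROT5).
Applying it to hid: h+5=m, i+5=n, d+5=i.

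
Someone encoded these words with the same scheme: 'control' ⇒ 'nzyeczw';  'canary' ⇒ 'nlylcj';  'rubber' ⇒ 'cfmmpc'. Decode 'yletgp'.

native

Each letter is shifted forward by 11 in the alphabet (a Caesar shift of +11).
Decoding yletgp: y−11=n, l−11=a, e−11=t, t−11=i, g−11=v, p−11=e.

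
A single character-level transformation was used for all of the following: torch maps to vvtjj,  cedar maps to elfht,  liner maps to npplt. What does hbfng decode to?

fudge

Shifts by position in torch: pos 0: t→v (+2), pos 1: o→v (+7), pos 2: r→t (+2), pos 3: c→j (+7) — repeating every 2. A repeating key of period 2 is used — shifts +2, +7 over and over.
Reversing it on hbfng: h−2=f, b−7=u, f−2=d, n−7=g, g−2=e.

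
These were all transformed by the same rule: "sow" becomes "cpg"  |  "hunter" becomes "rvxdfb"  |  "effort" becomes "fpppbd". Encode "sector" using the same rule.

cfmdpb

The shift depends on letter class: consonant s→c is +10, but vowel o→p is +1. Vowels shift forward by 1 and consonants shift forward by 10.
For sector: s(cons)+10=c, e(vowel)+1=f, c(cons)+10=m, t(cons)+10=d, o(vowel)+1=p, r(cons)+10=b.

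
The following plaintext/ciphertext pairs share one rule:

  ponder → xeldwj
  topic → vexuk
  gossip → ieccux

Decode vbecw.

those

p(15)→x(23) and o(14)→e(4) fit y≡19x+24 (mod 26); the inverse of 19 mod 26 is 11. Each letter's alphabet position (a=0..z=25) is mapped through 19·x+24 mod 26 — an affine cipher.
Reversing it on vbecw: v(21)→11·(21−24)≡19=t; b(1)→11·(1−24)≡7=h; e(4)→11·(4−24)≡14=o; c(2)→11·(2−24)≡18=s; w(22)→11·(22−24)≡4=e (all mod 26).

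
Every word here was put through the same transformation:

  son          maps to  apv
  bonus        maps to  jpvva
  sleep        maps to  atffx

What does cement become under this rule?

kfufvb

The shift depends on letter class: consonant s→a is +8, but vowel o→p is +1. Two shifts are in play — +1 for a/e/i/o/u, +8 for every other letter.
Applying it to cement: c(cons)+8=k, e(vowel)+1=f, m(cons)+8=u, e(vowel)+1=f, n(cons)+8=v, t(cons)+8=b.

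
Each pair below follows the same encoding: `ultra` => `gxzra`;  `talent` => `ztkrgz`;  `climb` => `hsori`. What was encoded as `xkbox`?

The output letters match the input read backwards, each shifted +6: ultra reversed is artlu. The word is reversed, then every letter is shifted forward by 6.
Reversing it on xkbox: shift back: x−6=r, k−6=e, b−6=v, o−6=i, x−6=r → revir; then reverse → river.

river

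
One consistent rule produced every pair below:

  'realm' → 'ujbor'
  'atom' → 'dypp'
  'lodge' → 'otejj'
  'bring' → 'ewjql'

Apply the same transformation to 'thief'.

A repeating key of period 3 is used — shifts +3, +5, +1 over and over.
For thief: t+3=w, h+5=m, i+1=j, e+3=h, f+5=k.

wmjhk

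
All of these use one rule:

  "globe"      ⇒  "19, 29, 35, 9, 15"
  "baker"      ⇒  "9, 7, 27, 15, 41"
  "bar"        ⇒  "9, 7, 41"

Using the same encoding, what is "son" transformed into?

The formula is n = 2×(alphabet index, a=1) + 5.
For son: s=19→43, o=15→35, n=14→33.

43, 35, 33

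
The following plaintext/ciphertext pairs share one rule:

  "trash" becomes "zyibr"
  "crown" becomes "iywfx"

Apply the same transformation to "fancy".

In trash: t→z is +6, r→y is +7, a→i is +8, s→b is +9 — the shift increases by 1 each position. Letter i (0-indexed) is shifted by i+6, so successive shifts are 6, 7, 8, ….
On fancy: f+6=l, a+7=h, n+8=v, c+9=l, y+10=i.

lhvli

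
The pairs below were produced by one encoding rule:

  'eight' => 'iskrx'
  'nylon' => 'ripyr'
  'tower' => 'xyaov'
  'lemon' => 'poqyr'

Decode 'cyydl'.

Shifts by position in eight: pos 0: e→i (+4), pos 1: i→s (+10), pos 2: g→k (+4), pos 3: h→r (+10) — repeating every 2. A repeating key of period 2 is used — shifts +4, +10 over and over.
Undoing it on cyydl: c−4=y, y−10=o, y−4=u, d−10=t, l−4=h.

youth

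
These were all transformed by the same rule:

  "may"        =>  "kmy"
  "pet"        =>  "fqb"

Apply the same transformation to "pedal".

xmpqb

Read the word backwards and shift each letter +12.
Applying it to pedal: reverse → ladep; then shift: l+12=x, a+12=m, d+12=p, e+12=q, p+12=b.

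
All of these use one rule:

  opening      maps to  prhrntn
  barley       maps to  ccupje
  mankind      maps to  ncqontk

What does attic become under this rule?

In opening: o→p is +1, p→r is +2, e→h is +3, n→r is +4 — the shift increases by 1 each position. The shift increases by 1 at each position, starting from +1: 1, 2, 3, ….
For attic: a+1=b, t+2=v, t+3=w, i+4=m, c+5=h.

bvwmh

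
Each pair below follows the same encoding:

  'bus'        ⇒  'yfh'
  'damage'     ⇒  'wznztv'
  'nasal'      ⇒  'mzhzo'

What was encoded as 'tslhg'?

Each pair mirrors across the alphabet (b↔y, u↔f, s↔h): positions sum to 25. Letters are reflected about the middle of the alphabet (position → 25−position): Atbash.
Undoing it on tslhg: t↔g, s↔h, l↔o, h↔s, g↔t.

ghost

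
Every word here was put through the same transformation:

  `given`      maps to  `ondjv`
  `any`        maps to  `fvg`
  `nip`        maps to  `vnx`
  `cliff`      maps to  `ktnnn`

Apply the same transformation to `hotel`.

ptbjt

The shift depends on letter class: consonant g→o is +8, but vowel i→n is +5. Vowels shift forward by 5 and consonants shift forward by 8.
Applying it to hotel: h(cons)+8=p, o(vowel)+5=t, t(cons)+8=b, e(vowel)+5=j, l(cons)+8=t.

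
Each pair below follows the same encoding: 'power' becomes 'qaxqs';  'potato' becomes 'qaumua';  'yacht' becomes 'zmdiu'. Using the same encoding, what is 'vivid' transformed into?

wuwue

The shift depends on letter class: consonant p→q is +1, but vowel o→a is +12. Vowels shift forward by 12 and consonants shift forward by 1.
Applying it to vivid: v(cons)+1=w, i(vowel)+12=u, v(cons)+1=w, i(vowel)+12=u, d(cons)+1=e.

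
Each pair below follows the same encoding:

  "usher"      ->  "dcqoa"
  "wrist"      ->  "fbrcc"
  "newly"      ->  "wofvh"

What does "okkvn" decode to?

fable

A repeating key of period 2 is used — shifts +9, +10 over and over.
Reversing it on okkvn: o−9=f, k−10=a, k−9=b, v−10=l, n−9=e.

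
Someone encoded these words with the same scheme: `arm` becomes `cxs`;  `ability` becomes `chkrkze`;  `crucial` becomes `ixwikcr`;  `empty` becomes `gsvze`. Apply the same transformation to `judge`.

pwjmg

The shift depends on letter class: consonant r→x is +6, but vowel a→c is +2. The rule splits by letter class: vowels +2, consonants +6.
Applying it to judge: j(cons)+6=p, u(vowel)+2=w, d(cons)+6=j, g(cons)+6=m, e(vowel)+2=g.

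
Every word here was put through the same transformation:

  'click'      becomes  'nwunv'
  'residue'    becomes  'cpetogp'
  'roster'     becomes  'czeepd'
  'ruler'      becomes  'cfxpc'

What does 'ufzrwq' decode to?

jungle

Shifts by position in click: pos 0: c→n (+11), pos 1: l→w (+11), pos 2: i→u (+12), pos 3: c→n (+11), pos 4: k→v (+11) — repeating every 3. It's a Vigenère-style cipher with numeric key [11,11,12]: position i shifts by key[i mod 3].
Undoing it on ufzrwq: u−11=j, f−11=u, z−12=n, r−11=g, w−11=l, q−12=e.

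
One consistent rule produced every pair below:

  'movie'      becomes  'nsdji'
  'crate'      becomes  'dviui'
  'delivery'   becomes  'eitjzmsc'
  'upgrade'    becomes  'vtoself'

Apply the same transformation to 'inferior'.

jrnfvqpv

The shifts repeat in a cycle of length 3: positions 0,1,… shift by +1, +4, +8, then the pattern repeats.
For inferior: i+1=j, n+4=r, f+8=n, e+1=f, r+4=v, i+8=q, o+1=p, r+4=v.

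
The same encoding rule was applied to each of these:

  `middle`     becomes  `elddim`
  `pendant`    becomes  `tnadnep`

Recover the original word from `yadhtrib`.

It's just the letters in reverse order.
Reversing it on yadhtrib: then reverse → birthday.

birthday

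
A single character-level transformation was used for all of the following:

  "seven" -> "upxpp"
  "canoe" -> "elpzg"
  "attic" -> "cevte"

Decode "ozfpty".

Shifts by position in seven: pos 0: s→u (+2), pos 1: e→p (+11), pos 2: v→x (+2), pos 3: e→p (+11) — repeating every 2. It's a Vigenère-style cipher with numeric key [2,11]: position i shifts by key[i mod 2].
Decoding ozfpty: o−2=m, z−11=o, f−2=d, p−11=e, t−2=r, y−11=n.

modern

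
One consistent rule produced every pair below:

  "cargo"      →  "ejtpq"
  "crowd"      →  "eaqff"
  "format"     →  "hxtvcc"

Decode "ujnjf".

salad

The shifts repeat in a cycle of length 2: positions 0,1,… shift by +2, +9, then the pattern repeats.
Reversing it on ujnjf: u−2=s, j−9=a, n−2=l, j−9=a, f−2=d.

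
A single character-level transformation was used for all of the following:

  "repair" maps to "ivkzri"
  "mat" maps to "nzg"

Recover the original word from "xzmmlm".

cannon

Each pair mirrors across the alphabet (r↔i, e↔v, p↔k): positions sum to 25. Each letter is replaced by its mirror in the alphabet: a↔z, b↔y, c↔x, and so on (the Atbash cipher).
Undoing it on xzmmlm: x↔c, z↔a, m↔n, m↔n, l↔o, m↔n.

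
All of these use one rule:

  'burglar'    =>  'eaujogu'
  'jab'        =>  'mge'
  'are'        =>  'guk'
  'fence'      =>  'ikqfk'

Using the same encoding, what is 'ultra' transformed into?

aowug

The shift depends on letter class: consonant b→e is +3, but vowel u→a is +6. Vowels shift forward by 6 and consonants shift forward by 3.
Applying it to ultra: u(vowel)+6=a, l(cons)+3=o, t(cons)+3=w, r(cons)+3=u, a(vowel)+6=g.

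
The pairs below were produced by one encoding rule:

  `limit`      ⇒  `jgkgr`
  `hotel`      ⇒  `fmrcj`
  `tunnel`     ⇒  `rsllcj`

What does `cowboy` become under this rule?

Compare letters: l→j is +24, i→g is +24, m→k is +24 — a constant shift. Every letter moves 24 places later in the alphabet, wrapping around z→a.
Applying it to cowboy: c+24=a, o+24=m, w+24=u, b+24=z, o+24=m, y+24=w.

amuzmw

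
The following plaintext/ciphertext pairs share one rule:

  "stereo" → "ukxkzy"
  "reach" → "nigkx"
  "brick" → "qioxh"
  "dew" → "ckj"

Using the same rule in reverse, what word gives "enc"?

The output letters match the input read backwards, each shifted +6: stereo reversed is oerets. Read the word backwards and shift each letter +6.
Decoding enc: shift back: e−6=y, n−6=h, c−6=w → yhw; then reverse → why.

why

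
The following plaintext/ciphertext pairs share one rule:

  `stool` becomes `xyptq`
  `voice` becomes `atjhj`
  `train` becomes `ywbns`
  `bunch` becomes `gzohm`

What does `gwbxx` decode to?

The shifts repeat in a cycle of length 3: positions 0,1,… shift by +5, +5, +1, then the pattern repeats.
Reversing it on gwbxx: g−5=b, w−5=r, b−1=a, x−5=s, x−5=s.

brass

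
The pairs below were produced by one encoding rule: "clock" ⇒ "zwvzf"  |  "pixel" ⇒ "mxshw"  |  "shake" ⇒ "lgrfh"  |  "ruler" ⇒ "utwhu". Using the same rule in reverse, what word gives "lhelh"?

This is an affine cipher: with a=0,…,z=25, each position x becomes (17x+17) mod 26.
Reversing it on lhelh: l(11)→23·(11−17)≡18=s; h(7)→23·(7−17)≡4=e; e(4)→23·(4−17)≡13=n; l(11)→23·(11−17)≡18=s; h(7)→23·(7−17)≡4=e (all mod 26).

sense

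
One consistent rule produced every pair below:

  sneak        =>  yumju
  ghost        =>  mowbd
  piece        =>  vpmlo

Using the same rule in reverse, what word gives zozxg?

throw

The shift increases by 1 at each position, starting from +6: 6, 7, 8, ….
Decoding zozxg: z−6=t, o−7=h, z−8=r, x−9=o, g−10=w.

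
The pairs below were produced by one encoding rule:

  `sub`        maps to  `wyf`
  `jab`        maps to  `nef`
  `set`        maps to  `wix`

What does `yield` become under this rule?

Compare letters: s→w is +4, u→y is +4, b→f is +4 — a constant shift. Each letter is shifted forward by 4 in the alphabet (a Caesar shift of +4).
On yield: y+4=c, i+4=m, e+4=i, l+4=p, d+4=h.

cmiph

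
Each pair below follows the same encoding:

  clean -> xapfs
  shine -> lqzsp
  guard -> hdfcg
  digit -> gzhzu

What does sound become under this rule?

This is an affine cipher: with a=0,…,z=25, each position x becomes (9x+5) mod 26.
On sound: s(18)→9·18+5≡11=l; o(14)→9·14+5≡1=b; u(20)→9·20+5≡3=d; n(13)→9·13+5≡18=s; d(3)→9·3+5≡6=g (all mod 26).

lbdsg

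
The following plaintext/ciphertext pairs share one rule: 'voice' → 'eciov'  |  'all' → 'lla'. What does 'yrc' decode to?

The output letters match the input read backwards: voice reversed is eciov. It's just the letters in reverse order.
Decoding yrc: then reverse → cry.

cry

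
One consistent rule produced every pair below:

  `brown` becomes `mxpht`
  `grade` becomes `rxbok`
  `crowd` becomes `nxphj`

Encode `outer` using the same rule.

It's a Vigenère-style cipher with numeric key [11,6,1]: position i shifts by key[i mod 3].
For outer: o+11=z, u+6=a, t+1=u, e+11=p, r+6=x.

zaupx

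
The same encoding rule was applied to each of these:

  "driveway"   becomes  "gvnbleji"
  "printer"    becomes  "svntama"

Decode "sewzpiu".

In driveway: d→g is +3, r→v is +4, i→n is +5, v→b is +6 — the shift increases by 1 each position. The shift increases by 1 at each position, starting from +3: 3, 4, 5, ….
Reversing it on sewzpiu: s−3=p, e−4=a, w−5=r, z−6=t, p−7=i, i−8=a, u−9=l.

partial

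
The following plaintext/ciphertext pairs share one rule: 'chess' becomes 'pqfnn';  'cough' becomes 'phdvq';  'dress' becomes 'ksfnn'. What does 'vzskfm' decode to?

c(2)→p(15) and h(7)→q(16) fit y≡21x+25 (mod 26); the inverse of 21 mod 26 is 5. Treating letters as 0–25, the rule is x ↦ 21x + 25 (mod 26).
Reversing it on vzskfm: v(21)→5·(21−25)≡6=g; z(25)→5·(25−25)≡0=a; s(18)→5·(18−25)≡17=r; k(10)→5·(10−25)≡3=d; f(5)→5·(5−25)≡4=e; m(12)→5·(12−25)≡13=n (all mod 26).

garden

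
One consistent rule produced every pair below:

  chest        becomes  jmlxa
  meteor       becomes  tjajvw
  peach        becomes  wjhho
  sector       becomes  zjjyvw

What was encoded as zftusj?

Shifts by position in chest: pos 0: c→j (+7), pos 1: h→m (+5), pos 2: e→l (+7), pos 3: s→x (+5) — repeating every 2. It's a Vigenère-style cipher with numeric key [7,5]: position i shifts by key[i mod 2].
Reversing it on zftusj: z−7=s, f−5=a, t−7=m, u−5=p, s−7=l, j−5=e.

sample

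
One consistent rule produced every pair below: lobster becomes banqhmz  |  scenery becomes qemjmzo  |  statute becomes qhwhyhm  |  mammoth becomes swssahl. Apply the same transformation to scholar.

qelabwz

l(11)→b(1) and o(14)→a(0) fit y≡17x+22 (mod 26); the inverse of 17 mod 26 is 23. Each letter's alphabet position (a=0..z=25) is mapped through 17·x+22 mod 26 — an affine cipher.
Applying it to scholar: s(18)→17·18+22≡16=q; c(2)→17·2+22≡4=e; h(7)→17·7+22≡11=l; o(14)→17·14+22≡0=a; l(11)→17·11+22≡1=b; a(0)→17·0+22≡22=w; r(17)→17·17+22≡25=z (all mod 26).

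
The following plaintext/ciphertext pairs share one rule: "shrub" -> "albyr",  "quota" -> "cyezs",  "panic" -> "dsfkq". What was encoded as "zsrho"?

Each letter's alphabet position (a=0..z=25) is mapped through 25·x+18 mod 26 — an affine cipher.
Reversing it on zsrho: z(25)→25·(25−18)≡19=t; s(18)→25·(18−18)≡0=a; r(17)→25·(17−18)≡1=b; h(7)→25·(7−18)≡11=l; o(14)→25·(14−18)≡4=e (all mod 26).

table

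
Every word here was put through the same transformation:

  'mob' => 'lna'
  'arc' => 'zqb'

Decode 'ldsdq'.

Compare letters: m→l is +25, o→n is +25, b→a is +25 — a constant shift. It's a constant shift of +25 (ROT25).
Decoding ldsdq: l−25=m, d−25=e, s−25=t, d−25=e, q−25=r.

meter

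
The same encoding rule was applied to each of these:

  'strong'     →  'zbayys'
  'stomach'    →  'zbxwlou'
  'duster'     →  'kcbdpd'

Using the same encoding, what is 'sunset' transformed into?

Each letter shifts forward by (position + 7), i.e. 7, 8, 9, … — the shift grows by one for each successive letter.
Applying it to sunset: s+7=z, u+8=c, n+9=w, s+10=c, e+11=p, t+12=f.

zcwcpf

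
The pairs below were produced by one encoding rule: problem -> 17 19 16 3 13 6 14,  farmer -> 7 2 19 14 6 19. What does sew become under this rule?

The number is (letter's place in the alphabet, a=1) + 1.
Applying it to sew: s=19→20, e=5→6, w=23→24.

20 6 24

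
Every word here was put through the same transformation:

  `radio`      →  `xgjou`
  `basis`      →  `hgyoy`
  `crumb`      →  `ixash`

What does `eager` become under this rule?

kgmkx

Compare letters: r→x is +6, a→g is +6, d→j is +6 — a constant shift. This is a Caesar cipher with shift 6.
For eager: e+6=k, a+6=g, g+6=m, e+6=k, r+6=x.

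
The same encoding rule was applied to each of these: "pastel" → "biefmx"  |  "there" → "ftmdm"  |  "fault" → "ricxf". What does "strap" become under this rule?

The shift depends on letter class: consonant p→b is +12, but vowel a→i is +8. Vowels shift forward by 8 and consonants shift forward by 12.
For strap: s(cons)+12=e, t(cons)+12=f, r(cons)+12=d, a(vowel)+8=i, p(cons)+12=b.

efdib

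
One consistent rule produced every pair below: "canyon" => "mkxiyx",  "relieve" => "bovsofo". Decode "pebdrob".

further

Compare letters: c→m is +10, a→k is +10, n→x is +10 — a constant shift. It's a constant shift of +10 (ROT10).
Decoding pebdrob: p−10=f, e−10=u, b−10=r, d−10=t, r−10=h, o−10=e, b−10=r.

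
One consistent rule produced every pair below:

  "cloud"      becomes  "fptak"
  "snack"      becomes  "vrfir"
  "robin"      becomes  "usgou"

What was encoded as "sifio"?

peach

The shift increases by 1 at each position, starting from +3: 3, 4, 5, ….
Decoding sifio: s−3=p, i−4=e, f−5=a, i−6=c, o−7=h.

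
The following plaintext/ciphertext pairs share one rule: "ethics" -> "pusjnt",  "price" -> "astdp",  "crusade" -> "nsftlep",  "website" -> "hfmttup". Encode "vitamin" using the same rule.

gjebxjy

Shifts by position in ethics: pos 0: e→p (+11), pos 1: t→u (+1), pos 2: h→s (+11), pos 3: i→j (+1) — repeating every 2. A repeating key of period 2 is used — shifts +11, +1 over and over.
On vitamin: v+11=g, i+1=j, t+11=e, a+1=b, m+11=x, i+1=j, n+11=y.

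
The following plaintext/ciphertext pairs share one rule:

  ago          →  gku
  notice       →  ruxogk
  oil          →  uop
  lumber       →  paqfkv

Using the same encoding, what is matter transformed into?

The shift depends on letter class: consonant g→k is +4, but vowel a→g is +6. The rule splits by letter class: vowels +6, consonants +4.
For matter: m(cons)+4=q, a(vowel)+6=g, t(cons)+4=x, t(cons)+4=x, e(vowel)+6=k, r(cons)+4=v.

qgxxkv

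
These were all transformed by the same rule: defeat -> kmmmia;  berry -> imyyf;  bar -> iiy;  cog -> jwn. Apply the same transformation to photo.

wowaw

The shift depends on letter class: consonant d→k is +7, but vowel e→m is +8. Vowels shift forward by 8 and consonants shift forward by 7.
Applying it to photo: p(cons)+7=w, h(cons)+7=o, o(vowel)+8=w, t(cons)+7=a, o(vowel)+8=w.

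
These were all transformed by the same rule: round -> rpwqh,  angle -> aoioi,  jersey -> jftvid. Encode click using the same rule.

In round: r→r is +0, o→p is +1, u→w is +2, n→q is +3 — the shift increases by 1 each position. The shift increases by 1 at each position, starting from +0: 0, 1, 2, ….
Applying it to click: c+0=c, l+1=m, i+2=k, c+3=f, k+4=o.

cmkfo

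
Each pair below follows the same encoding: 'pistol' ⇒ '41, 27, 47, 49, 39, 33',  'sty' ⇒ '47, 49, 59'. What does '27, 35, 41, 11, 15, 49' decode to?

impact

With a=1..z=26, the number is 2·pos + 9.
Undoing it on 27, 35, 41, 11, 15, 49: 27→(27−9)÷2=9=i, 35→(35−9)÷2=13=m, 41→(41−9)÷2=16=p, 11→(11−9)÷2=1=a, 15→(15−9)÷2=3=c, 49→(49−9)÷2=20=t.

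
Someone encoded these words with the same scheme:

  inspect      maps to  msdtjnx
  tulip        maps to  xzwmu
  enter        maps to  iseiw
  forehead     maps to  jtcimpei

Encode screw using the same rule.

whcib

The shifts repeat in a cycle of length 3: positions 0,1,… shift by +4, +5, +11, then the pattern repeats.
On screw: s+4=w, c+5=h, r+11=c, e+4=i, w+5=b.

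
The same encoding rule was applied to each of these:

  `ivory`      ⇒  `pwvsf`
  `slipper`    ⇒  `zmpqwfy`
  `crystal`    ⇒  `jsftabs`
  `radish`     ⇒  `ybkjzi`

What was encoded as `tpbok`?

The shifts repeat in a cycle of length 2: positions 0,1,… shift by +7, +1, then the pattern repeats.
Reversing it on tpbok: t−7=m, p−1=o, b−7=u, o−1=n, k−7=d.

mound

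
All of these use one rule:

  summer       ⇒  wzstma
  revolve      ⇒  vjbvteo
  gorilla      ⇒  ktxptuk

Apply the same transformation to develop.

hjbltxz

Each letter shifts forward by (position + 4), i.e. 4, 5, 6, … — the shift grows by one for each successive letter.
On develop: d+4=h, e+5=j, v+6=b, e+7=l, l+8=t, o+9=x, p+10=z.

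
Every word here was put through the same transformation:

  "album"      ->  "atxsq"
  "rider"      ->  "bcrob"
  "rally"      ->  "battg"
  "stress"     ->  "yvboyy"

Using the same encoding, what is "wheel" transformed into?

mfoot

a(0)→a(0) and l(11)→t(19) fit y≡23x+0 (mod 26); the inverse of 23 mod 26 is 17. Each letter's alphabet position (a=0..z=25) is mapped through 23·x+0 mod 26 — an affine cipher.
Applying it to wheel: w(22)→23·22+0≡12=m; h(7)→23·7+0≡5=f; e(4)→23·4+0≡14=o; e(4)→23·4+0≡14=o; l(11)→23·11+0≡19=t (all mod 26).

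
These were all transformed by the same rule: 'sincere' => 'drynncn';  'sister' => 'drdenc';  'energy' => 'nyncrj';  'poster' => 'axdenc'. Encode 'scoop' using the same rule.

The shift depends on letter class: consonant s→d is +11, but vowel i→r is +9. Two shifts are in play — +9 for a/e/i/o/u, +11 for every other letter.
For scoop: s(cons)+11=d, c(cons)+11=n, o(vowel)+9=x, o(vowel)+9=x, p(cons)+11=a.

dnxxa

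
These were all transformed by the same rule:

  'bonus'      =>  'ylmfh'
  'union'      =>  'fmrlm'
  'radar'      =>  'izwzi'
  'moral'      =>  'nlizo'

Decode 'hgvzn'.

steam

Each letter's alphabet position (a=0..z=25) is mapped through 25·x+25 mod 26 — an affine cipher.
Reversing it on hgvzn: h(7)→25·(7−25)≡18=s; g(6)→25·(6−25)≡19=t; v(21)→25·(21−25)≡4=e; z(25)→25·(25−25)≡0=a; n(13)→25·(13−25)≡12=m (all mod 26).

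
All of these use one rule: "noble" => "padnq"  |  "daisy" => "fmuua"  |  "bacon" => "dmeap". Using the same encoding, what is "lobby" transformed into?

nadda

Vowels shift forward by 12 and consonants shift forward by 2.
On lobby: l(cons)+2=n, o(vowel)+12=a, b(cons)+2=d, b(cons)+2=d, y(cons)+2=a.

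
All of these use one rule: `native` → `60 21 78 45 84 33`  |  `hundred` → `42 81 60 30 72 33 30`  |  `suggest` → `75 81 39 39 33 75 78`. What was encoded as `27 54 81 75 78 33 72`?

n(#14)→60 and a(#1)→21: differences scale by 3, so n = 3·pos + 18. The formula is n = 3×(alphabet index, a=1) + 18.
Undoing it on 27 54 81 75 78 33 72: 27→(27−18)÷3=3=c, 54→(54−18)÷3=12=l, 81→(81−18)÷3=21=u, 75→(75−18)÷3=19=s, 78→(78−18)÷3=20=t, 33→(33−18)÷3=5=e, 72→(72−18)÷3=18=r.

cluster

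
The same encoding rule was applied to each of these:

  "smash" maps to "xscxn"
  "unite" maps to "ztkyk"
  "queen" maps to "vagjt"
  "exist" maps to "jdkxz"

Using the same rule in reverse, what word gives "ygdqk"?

table

Shifts by position in smash: pos 0: s→x (+5), pos 1: m→s (+6), pos 2: a→c (+2), pos 3: s→x (+5), pos 4: h→n (+6) — repeating every 3. It's a Vigenère-style cipher with numeric key [5,6,2]: position i shifts by key[i mod 3].
Undoing it on ygdqk: y−5=t, g−6=a, d−2=b, q−5=l, k−6=e.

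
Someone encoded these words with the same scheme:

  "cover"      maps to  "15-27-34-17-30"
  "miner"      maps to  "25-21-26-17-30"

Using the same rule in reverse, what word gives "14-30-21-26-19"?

Each letter is replaced by its alphabet position (a=1..z=26) + 12.
Reversing it on 14-30-21-26-19: 14→(14−12)÷1=2=b, 30→(30−12)÷1=18=r, 21→(21−12)÷1=9=i, 26→(26−12)÷1=14=n, 19→(19−12)÷1=7=g.

bring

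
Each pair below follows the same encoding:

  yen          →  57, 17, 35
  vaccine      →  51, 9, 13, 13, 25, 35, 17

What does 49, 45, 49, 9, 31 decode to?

y(#25)→57 and e(#5)→17: differences scale by 2, so n = 2·pos + 7. Each letter becomes 2×(its alphabet position, a=1..z=26) + 7.
Undoing it on 49, 45, 49, 9, 31: 49→(49−7)÷2=21=u, 45→(45−7)÷2=19=s, 49→(49−7)÷2=21=u, 9→(9−7)÷2=1=a, 31→(31−7)÷2=12=l.

usual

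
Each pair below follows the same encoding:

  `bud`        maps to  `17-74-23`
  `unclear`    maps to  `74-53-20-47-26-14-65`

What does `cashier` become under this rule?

b(#2)→17 and u(#21)→74: differences scale by 3, so n = 3·pos + 11. Each letter becomes 3×(its alphabet position, a=1..z=26) + 11.
Applying it to cashier: c=3→20, a=1→14, s=19→68, h=8→35, i=9→38, e=5→26, r=18→65.

20-14-68-35-38-26-65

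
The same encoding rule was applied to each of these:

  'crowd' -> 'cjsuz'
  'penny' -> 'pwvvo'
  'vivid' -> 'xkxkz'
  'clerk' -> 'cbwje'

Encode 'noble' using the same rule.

Treating letters as 0–25, the rule is x ↦ 23x + 8 (mod 26).
Applying it to noble: n(13)→23·13+8≡21=v; o(14)→23·14+8≡18=s; b(1)→23·1+8≡5=f; l(11)→23·11+8≡1=b; e(4)→23·4+8≡22=w (all mod 26).

vsfbw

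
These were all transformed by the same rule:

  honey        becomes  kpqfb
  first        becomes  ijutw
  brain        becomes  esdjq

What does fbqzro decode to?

canyon

Shifts by position in honey: pos 0: h→k (+3), pos 1: o→p (+1), pos 2: n→q (+3), pos 3: e→f (+1) — repeating every 2. A repeating key of period 2 is used — shifts +3, +1 over and over.
Reversing it on fbqzro: f−3=c, b−1=a, q−3=n, z−1=y, r−3=o, o−1=n.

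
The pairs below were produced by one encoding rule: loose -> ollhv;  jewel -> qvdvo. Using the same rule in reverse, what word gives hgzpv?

Each pair mirrors across the alphabet (l↔o, o↔l, o↔l): positions sum to 25. Letters are reflected about the middle of the alphabet (position → 25−position): Atbash.
Decoding hgzpv: h↔s, g↔t, z↔a, p↔k, v↔e.

stake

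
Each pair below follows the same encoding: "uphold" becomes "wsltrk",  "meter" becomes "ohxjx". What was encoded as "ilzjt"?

In uphold: u→w is +2, p→s is +3, h→l is +4, o→t is +5 — the shift increases by 1 each position. Letter i (0-indexed) is shifted by i+2, so successive shifts are 2, 3, 4, ….
Undoing it on ilzjt: i−2=g, l−3=i, z−4=v, j−5=e, t−6=n.

given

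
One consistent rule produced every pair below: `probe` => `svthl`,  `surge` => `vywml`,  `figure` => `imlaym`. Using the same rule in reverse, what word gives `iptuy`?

In probe: p→s is +3, r→v is +4, o→t is +5, b→h is +6 — the shift increases by 1 each position. Letter i (0-indexed) is shifted by i+3, so successive shifts are 3, 4, 5, ….
Decoding iptuy: i−3=f, p−4=l, t−5=o, u−6=o, y−7=r.

floor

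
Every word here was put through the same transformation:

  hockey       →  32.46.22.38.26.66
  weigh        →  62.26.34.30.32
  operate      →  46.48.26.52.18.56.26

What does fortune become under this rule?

28.46.52.56.58.44.26

h(#8)→32 and o(#15)→46: differences scale by 2, so n = 2·pos + 16. With a=1..z=26, the number is 2·pos + 16.
Applying it to fortune: f=6→28, o=15→46, r=18→52, t=20→56, u=21→58, n=14→44, e=5→26.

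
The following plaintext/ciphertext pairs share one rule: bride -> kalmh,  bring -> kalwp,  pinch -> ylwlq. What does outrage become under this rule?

rxcadph

The shift depends on letter class: consonant b→k is +9, but vowel i→l is +3. The rule splits by letter class: vowels +3, consonants +9.
For outrage: o(vowel)+3=r, u(vowel)+3=x, t(cons)+9=c, r(cons)+9=a, a(vowel)+3=d, g(cons)+9=p, e(vowel)+3=h.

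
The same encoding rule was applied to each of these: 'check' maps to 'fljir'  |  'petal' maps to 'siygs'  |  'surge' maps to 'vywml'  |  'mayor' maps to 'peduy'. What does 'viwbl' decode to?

In check: c→f is +3, h→l is +4, e→j is +5, c→i is +6 — the shift increases by 1 each position. Letter i (0-indexed) is shifted by i+3, so successive shifts are 3, 4, 5, ….
Decoding viwbl: v−3=s, i−4=e, w−5=r, b−6=v, l−7=e.

serve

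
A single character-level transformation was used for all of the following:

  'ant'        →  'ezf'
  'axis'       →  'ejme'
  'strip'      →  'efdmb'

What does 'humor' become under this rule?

tyysd

The shift depends on letter class: consonant n→z is +12, but vowel a→e is +4. Vowels shift forward by 4 and consonants shift forward by 12.
Applying it to humor: h(cons)+12=t, u(vowel)+4=y, m(cons)+12=y, o(vowel)+4=s, r(cons)+12=d.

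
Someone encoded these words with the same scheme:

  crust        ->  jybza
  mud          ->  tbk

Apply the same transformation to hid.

It's a constant shift of +7 (ROT7).
On hid: h+7=o, i+7=p, d+7=k.

opk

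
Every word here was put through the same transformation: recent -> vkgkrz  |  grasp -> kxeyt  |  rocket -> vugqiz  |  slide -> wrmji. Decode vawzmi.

rustic

Shifts by position in recent: pos 0: r→v (+4), pos 1: e→k (+6), pos 2: c→g (+4), pos 3: e→k (+6) — repeating every 2. The shifts repeat in a cycle of length 2: positions 0,1,… shift by +4, +6, then the pattern repeats.
Decoding vawzmi: v−4=r, a−6=u, w−4=s, z−6=t, m−4=i, i−6=c.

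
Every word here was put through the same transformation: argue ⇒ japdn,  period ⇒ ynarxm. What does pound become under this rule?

yxdwm

Each letter is shifted forward by 9 in the alphabet (a Caesar shift of +9).
For pound: p+9=y, o+9=x, u+9=d, n+9=w, d+9=m.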